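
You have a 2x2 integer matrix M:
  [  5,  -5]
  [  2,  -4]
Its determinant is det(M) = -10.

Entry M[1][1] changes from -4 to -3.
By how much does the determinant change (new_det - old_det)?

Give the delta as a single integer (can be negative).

Answer: 5

Derivation:
Cofactor C_11 = 5
Entry delta = -3 - -4 = 1
Det delta = entry_delta * cofactor = 1 * 5 = 5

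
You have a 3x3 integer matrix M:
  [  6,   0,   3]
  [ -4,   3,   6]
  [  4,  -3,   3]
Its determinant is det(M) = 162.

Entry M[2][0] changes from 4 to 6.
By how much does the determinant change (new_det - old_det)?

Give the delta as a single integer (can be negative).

Answer: -18

Derivation:
Cofactor C_20 = -9
Entry delta = 6 - 4 = 2
Det delta = entry_delta * cofactor = 2 * -9 = -18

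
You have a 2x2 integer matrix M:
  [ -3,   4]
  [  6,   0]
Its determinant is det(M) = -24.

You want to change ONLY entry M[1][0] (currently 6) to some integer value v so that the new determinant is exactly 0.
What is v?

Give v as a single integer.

Answer: 0

Derivation:
det is linear in entry M[1][0]: det = old_det + (v - 6) * C_10
Cofactor C_10 = -4
Want det = 0: -24 + (v - 6) * -4 = 0
  (v - 6) = 24 / -4 = -6
  v = 6 + (-6) = 0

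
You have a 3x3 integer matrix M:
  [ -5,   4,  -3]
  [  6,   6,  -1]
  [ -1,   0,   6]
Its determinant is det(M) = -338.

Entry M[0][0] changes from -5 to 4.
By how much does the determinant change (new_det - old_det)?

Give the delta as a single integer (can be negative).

Answer: 324

Derivation:
Cofactor C_00 = 36
Entry delta = 4 - -5 = 9
Det delta = entry_delta * cofactor = 9 * 36 = 324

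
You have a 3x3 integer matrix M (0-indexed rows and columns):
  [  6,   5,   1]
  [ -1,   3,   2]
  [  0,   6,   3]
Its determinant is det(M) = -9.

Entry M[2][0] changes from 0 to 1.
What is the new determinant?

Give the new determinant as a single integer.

Answer: -2

Derivation:
det is linear in row 2: changing M[2][0] by delta changes det by delta * cofactor(2,0).
Cofactor C_20 = (-1)^(2+0) * minor(2,0) = 7
Entry delta = 1 - 0 = 1
Det delta = 1 * 7 = 7
New det = -9 + 7 = -2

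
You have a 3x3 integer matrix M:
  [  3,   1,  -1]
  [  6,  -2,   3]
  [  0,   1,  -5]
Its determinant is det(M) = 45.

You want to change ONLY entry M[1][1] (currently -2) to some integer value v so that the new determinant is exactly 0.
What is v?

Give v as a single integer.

Answer: 1

Derivation:
det is linear in entry M[1][1]: det = old_det + (v - -2) * C_11
Cofactor C_11 = -15
Want det = 0: 45 + (v - -2) * -15 = 0
  (v - -2) = -45 / -15 = 3
  v = -2 + (3) = 1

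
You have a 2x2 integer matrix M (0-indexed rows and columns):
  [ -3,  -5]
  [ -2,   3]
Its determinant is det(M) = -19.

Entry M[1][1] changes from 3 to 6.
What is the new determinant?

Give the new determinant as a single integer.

Answer: -28

Derivation:
det is linear in row 1: changing M[1][1] by delta changes det by delta * cofactor(1,1).
Cofactor C_11 = (-1)^(1+1) * minor(1,1) = -3
Entry delta = 6 - 3 = 3
Det delta = 3 * -3 = -9
New det = -19 + -9 = -28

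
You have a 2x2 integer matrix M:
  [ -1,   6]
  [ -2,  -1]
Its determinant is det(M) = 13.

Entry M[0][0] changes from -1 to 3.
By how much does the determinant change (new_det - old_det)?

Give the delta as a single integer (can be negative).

Cofactor C_00 = -1
Entry delta = 3 - -1 = 4
Det delta = entry_delta * cofactor = 4 * -1 = -4

Answer: -4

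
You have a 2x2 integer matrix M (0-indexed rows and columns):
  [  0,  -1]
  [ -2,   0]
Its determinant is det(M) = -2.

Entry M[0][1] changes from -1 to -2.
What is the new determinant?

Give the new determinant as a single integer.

Answer: -4

Derivation:
det is linear in row 0: changing M[0][1] by delta changes det by delta * cofactor(0,1).
Cofactor C_01 = (-1)^(0+1) * minor(0,1) = 2
Entry delta = -2 - -1 = -1
Det delta = -1 * 2 = -2
New det = -2 + -2 = -4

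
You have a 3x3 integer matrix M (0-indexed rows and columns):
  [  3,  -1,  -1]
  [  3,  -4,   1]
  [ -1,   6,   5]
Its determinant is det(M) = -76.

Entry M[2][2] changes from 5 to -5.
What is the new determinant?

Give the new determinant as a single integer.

Answer: 14

Derivation:
det is linear in row 2: changing M[2][2] by delta changes det by delta * cofactor(2,2).
Cofactor C_22 = (-1)^(2+2) * minor(2,2) = -9
Entry delta = -5 - 5 = -10
Det delta = -10 * -9 = 90
New det = -76 + 90 = 14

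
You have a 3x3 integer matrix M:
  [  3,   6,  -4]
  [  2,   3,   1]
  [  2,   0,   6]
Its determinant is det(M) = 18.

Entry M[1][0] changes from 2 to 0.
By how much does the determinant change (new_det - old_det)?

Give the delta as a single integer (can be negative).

Cofactor C_10 = -36
Entry delta = 0 - 2 = -2
Det delta = entry_delta * cofactor = -2 * -36 = 72

Answer: 72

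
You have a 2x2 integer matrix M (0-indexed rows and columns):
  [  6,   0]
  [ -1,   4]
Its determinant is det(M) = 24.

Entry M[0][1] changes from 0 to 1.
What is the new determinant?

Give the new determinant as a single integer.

Answer: 25

Derivation:
det is linear in row 0: changing M[0][1] by delta changes det by delta * cofactor(0,1).
Cofactor C_01 = (-1)^(0+1) * minor(0,1) = 1
Entry delta = 1 - 0 = 1
Det delta = 1 * 1 = 1
New det = 24 + 1 = 25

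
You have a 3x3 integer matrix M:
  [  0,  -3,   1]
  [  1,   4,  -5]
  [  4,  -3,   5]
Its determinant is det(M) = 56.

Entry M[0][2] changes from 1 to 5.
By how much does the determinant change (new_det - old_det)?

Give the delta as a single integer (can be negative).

Cofactor C_02 = -19
Entry delta = 5 - 1 = 4
Det delta = entry_delta * cofactor = 4 * -19 = -76

Answer: -76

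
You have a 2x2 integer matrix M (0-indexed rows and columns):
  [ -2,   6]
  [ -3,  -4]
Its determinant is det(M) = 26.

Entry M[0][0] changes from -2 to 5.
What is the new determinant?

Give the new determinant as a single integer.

Answer: -2

Derivation:
det is linear in row 0: changing M[0][0] by delta changes det by delta * cofactor(0,0).
Cofactor C_00 = (-1)^(0+0) * minor(0,0) = -4
Entry delta = 5 - -2 = 7
Det delta = 7 * -4 = -28
New det = 26 + -28 = -2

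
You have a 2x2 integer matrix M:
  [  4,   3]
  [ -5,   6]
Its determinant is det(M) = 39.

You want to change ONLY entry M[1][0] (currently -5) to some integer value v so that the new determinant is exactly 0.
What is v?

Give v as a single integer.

det is linear in entry M[1][0]: det = old_det + (v - -5) * C_10
Cofactor C_10 = -3
Want det = 0: 39 + (v - -5) * -3 = 0
  (v - -5) = -39 / -3 = 13
  v = -5 + (13) = 8

Answer: 8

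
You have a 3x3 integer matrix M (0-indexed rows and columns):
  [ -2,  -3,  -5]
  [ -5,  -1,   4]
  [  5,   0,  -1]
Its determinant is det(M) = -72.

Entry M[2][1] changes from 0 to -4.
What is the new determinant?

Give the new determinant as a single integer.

Answer: -204

Derivation:
det is linear in row 2: changing M[2][1] by delta changes det by delta * cofactor(2,1).
Cofactor C_21 = (-1)^(2+1) * minor(2,1) = 33
Entry delta = -4 - 0 = -4
Det delta = -4 * 33 = -132
New det = -72 + -132 = -204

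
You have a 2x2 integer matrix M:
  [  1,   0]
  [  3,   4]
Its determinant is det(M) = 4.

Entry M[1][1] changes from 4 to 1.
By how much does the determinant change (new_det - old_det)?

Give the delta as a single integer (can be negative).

Cofactor C_11 = 1
Entry delta = 1 - 4 = -3
Det delta = entry_delta * cofactor = -3 * 1 = -3

Answer: -3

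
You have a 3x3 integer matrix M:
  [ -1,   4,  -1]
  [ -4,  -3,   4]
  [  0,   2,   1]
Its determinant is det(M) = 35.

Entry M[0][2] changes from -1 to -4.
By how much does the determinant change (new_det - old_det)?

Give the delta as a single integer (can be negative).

Cofactor C_02 = -8
Entry delta = -4 - -1 = -3
Det delta = entry_delta * cofactor = -3 * -8 = 24

Answer: 24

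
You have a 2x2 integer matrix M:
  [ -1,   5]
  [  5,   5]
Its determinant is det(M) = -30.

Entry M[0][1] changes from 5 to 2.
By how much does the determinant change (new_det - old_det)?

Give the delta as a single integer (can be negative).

Cofactor C_01 = -5
Entry delta = 2 - 5 = -3
Det delta = entry_delta * cofactor = -3 * -5 = 15

Answer: 15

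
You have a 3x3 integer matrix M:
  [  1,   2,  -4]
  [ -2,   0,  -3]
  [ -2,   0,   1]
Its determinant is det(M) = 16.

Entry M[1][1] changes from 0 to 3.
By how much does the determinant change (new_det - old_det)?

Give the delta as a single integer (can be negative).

Cofactor C_11 = -7
Entry delta = 3 - 0 = 3
Det delta = entry_delta * cofactor = 3 * -7 = -21

Answer: -21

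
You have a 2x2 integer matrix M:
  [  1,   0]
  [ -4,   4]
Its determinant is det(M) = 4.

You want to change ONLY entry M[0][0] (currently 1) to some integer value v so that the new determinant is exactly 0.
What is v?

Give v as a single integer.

Answer: 0

Derivation:
det is linear in entry M[0][0]: det = old_det + (v - 1) * C_00
Cofactor C_00 = 4
Want det = 0: 4 + (v - 1) * 4 = 0
  (v - 1) = -4 / 4 = -1
  v = 1 + (-1) = 0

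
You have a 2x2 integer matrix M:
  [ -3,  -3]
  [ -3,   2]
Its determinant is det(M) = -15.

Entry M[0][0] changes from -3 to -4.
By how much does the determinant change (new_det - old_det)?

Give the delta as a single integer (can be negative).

Cofactor C_00 = 2
Entry delta = -4 - -3 = -1
Det delta = entry_delta * cofactor = -1 * 2 = -2

Answer: -2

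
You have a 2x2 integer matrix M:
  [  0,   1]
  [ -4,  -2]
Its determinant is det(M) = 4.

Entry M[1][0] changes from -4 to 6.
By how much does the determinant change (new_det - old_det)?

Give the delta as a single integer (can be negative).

Cofactor C_10 = -1
Entry delta = 6 - -4 = 10
Det delta = entry_delta * cofactor = 10 * -1 = -10

Answer: -10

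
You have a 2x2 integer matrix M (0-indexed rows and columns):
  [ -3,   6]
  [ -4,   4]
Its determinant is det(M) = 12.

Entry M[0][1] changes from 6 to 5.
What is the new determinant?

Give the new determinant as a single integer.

det is linear in row 0: changing M[0][1] by delta changes det by delta * cofactor(0,1).
Cofactor C_01 = (-1)^(0+1) * minor(0,1) = 4
Entry delta = 5 - 6 = -1
Det delta = -1 * 4 = -4
New det = 12 + -4 = 8

Answer: 8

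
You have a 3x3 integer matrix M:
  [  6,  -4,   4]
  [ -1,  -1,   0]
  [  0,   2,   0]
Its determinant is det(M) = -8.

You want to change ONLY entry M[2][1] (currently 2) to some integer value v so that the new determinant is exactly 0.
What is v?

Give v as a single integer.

det is linear in entry M[2][1]: det = old_det + (v - 2) * C_21
Cofactor C_21 = -4
Want det = 0: -8 + (v - 2) * -4 = 0
  (v - 2) = 8 / -4 = -2
  v = 2 + (-2) = 0

Answer: 0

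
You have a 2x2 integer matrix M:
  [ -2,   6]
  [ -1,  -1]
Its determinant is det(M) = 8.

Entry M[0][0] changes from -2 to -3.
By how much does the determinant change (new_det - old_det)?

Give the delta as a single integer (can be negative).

Answer: 1

Derivation:
Cofactor C_00 = -1
Entry delta = -3 - -2 = -1
Det delta = entry_delta * cofactor = -1 * -1 = 1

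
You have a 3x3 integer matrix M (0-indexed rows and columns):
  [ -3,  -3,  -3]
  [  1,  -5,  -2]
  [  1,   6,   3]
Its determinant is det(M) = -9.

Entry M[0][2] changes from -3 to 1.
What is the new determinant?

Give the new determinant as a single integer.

Answer: 35

Derivation:
det is linear in row 0: changing M[0][2] by delta changes det by delta * cofactor(0,2).
Cofactor C_02 = (-1)^(0+2) * minor(0,2) = 11
Entry delta = 1 - -3 = 4
Det delta = 4 * 11 = 44
New det = -9 + 44 = 35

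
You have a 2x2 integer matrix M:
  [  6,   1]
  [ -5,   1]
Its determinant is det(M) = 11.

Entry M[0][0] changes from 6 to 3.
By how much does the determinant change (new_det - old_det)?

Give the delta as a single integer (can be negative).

Answer: -3

Derivation:
Cofactor C_00 = 1
Entry delta = 3 - 6 = -3
Det delta = entry_delta * cofactor = -3 * 1 = -3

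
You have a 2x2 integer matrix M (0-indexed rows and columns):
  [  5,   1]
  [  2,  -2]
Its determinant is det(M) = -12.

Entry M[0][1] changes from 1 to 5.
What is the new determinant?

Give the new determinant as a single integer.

det is linear in row 0: changing M[0][1] by delta changes det by delta * cofactor(0,1).
Cofactor C_01 = (-1)^(0+1) * minor(0,1) = -2
Entry delta = 5 - 1 = 4
Det delta = 4 * -2 = -8
New det = -12 + -8 = -20

Answer: -20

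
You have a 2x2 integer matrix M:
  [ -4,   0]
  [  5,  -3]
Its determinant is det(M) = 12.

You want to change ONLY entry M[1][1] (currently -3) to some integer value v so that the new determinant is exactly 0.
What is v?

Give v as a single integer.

det is linear in entry M[1][1]: det = old_det + (v - -3) * C_11
Cofactor C_11 = -4
Want det = 0: 12 + (v - -3) * -4 = 0
  (v - -3) = -12 / -4 = 3
  v = -3 + (3) = 0

Answer: 0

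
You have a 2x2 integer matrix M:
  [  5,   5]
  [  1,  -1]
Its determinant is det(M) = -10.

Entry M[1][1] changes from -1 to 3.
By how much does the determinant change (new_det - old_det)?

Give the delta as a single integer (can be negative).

Cofactor C_11 = 5
Entry delta = 3 - -1 = 4
Det delta = entry_delta * cofactor = 4 * 5 = 20

Answer: 20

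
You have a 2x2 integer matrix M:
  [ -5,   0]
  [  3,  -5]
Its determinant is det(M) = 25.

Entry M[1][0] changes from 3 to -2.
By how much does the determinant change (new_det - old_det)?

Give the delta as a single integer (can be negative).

Cofactor C_10 = 0
Entry delta = -2 - 3 = -5
Det delta = entry_delta * cofactor = -5 * 0 = 0

Answer: 0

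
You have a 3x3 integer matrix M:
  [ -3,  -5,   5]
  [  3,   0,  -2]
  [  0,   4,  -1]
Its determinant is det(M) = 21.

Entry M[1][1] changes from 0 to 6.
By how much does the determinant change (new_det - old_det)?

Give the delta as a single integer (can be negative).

Answer: 18

Derivation:
Cofactor C_11 = 3
Entry delta = 6 - 0 = 6
Det delta = entry_delta * cofactor = 6 * 3 = 18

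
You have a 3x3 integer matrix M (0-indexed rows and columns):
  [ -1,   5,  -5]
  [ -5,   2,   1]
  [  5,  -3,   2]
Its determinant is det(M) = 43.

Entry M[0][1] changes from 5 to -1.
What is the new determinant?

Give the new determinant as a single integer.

det is linear in row 0: changing M[0][1] by delta changes det by delta * cofactor(0,1).
Cofactor C_01 = (-1)^(0+1) * minor(0,1) = 15
Entry delta = -1 - 5 = -6
Det delta = -6 * 15 = -90
New det = 43 + -90 = -47

Answer: -47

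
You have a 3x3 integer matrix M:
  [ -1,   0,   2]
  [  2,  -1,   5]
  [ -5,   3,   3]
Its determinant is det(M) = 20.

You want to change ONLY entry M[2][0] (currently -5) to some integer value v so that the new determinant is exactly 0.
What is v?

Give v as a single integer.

det is linear in entry M[2][0]: det = old_det + (v - -5) * C_20
Cofactor C_20 = 2
Want det = 0: 20 + (v - -5) * 2 = 0
  (v - -5) = -20 / 2 = -10
  v = -5 + (-10) = -15

Answer: -15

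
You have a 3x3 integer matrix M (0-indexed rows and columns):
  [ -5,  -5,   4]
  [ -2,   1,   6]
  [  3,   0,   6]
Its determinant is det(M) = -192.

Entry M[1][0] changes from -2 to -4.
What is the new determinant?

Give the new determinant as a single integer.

det is linear in row 1: changing M[1][0] by delta changes det by delta * cofactor(1,0).
Cofactor C_10 = (-1)^(1+0) * minor(1,0) = 30
Entry delta = -4 - -2 = -2
Det delta = -2 * 30 = -60
New det = -192 + -60 = -252

Answer: -252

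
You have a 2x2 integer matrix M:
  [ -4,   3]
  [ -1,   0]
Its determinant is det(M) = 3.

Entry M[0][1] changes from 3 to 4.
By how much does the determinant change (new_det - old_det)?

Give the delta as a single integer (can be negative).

Answer: 1

Derivation:
Cofactor C_01 = 1
Entry delta = 4 - 3 = 1
Det delta = entry_delta * cofactor = 1 * 1 = 1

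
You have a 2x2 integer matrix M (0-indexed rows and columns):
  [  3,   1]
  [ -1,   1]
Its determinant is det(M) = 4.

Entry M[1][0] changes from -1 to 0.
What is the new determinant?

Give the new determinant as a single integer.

det is linear in row 1: changing M[1][0] by delta changes det by delta * cofactor(1,0).
Cofactor C_10 = (-1)^(1+0) * minor(1,0) = -1
Entry delta = 0 - -1 = 1
Det delta = 1 * -1 = -1
New det = 4 + -1 = 3

Answer: 3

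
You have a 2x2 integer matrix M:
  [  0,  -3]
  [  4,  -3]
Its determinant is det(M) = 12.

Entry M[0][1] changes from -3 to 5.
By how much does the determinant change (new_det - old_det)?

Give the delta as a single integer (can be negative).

Cofactor C_01 = -4
Entry delta = 5 - -3 = 8
Det delta = entry_delta * cofactor = 8 * -4 = -32

Answer: -32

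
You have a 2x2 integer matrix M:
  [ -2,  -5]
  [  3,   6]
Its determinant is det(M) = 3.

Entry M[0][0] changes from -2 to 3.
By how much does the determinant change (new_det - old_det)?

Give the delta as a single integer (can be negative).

Cofactor C_00 = 6
Entry delta = 3 - -2 = 5
Det delta = entry_delta * cofactor = 5 * 6 = 30

Answer: 30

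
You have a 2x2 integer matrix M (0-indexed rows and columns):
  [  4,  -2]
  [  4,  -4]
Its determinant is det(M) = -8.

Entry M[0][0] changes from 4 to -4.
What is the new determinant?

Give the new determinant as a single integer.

det is linear in row 0: changing M[0][0] by delta changes det by delta * cofactor(0,0).
Cofactor C_00 = (-1)^(0+0) * minor(0,0) = -4
Entry delta = -4 - 4 = -8
Det delta = -8 * -4 = 32
New det = -8 + 32 = 24

Answer: 24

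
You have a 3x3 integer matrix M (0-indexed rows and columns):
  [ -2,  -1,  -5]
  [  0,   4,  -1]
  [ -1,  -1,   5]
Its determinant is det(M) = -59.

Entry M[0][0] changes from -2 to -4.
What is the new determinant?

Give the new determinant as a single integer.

det is linear in row 0: changing M[0][0] by delta changes det by delta * cofactor(0,0).
Cofactor C_00 = (-1)^(0+0) * minor(0,0) = 19
Entry delta = -4 - -2 = -2
Det delta = -2 * 19 = -38
New det = -59 + -38 = -97

Answer: -97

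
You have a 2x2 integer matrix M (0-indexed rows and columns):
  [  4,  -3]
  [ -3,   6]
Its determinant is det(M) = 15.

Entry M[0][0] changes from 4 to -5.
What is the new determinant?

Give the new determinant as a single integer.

det is linear in row 0: changing M[0][0] by delta changes det by delta * cofactor(0,0).
Cofactor C_00 = (-1)^(0+0) * minor(0,0) = 6
Entry delta = -5 - 4 = -9
Det delta = -9 * 6 = -54
New det = 15 + -54 = -39

Answer: -39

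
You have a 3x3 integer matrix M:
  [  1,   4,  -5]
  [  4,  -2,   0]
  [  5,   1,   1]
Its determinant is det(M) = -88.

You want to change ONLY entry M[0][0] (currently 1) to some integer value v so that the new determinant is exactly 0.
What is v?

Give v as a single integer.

Answer: -43

Derivation:
det is linear in entry M[0][0]: det = old_det + (v - 1) * C_00
Cofactor C_00 = -2
Want det = 0: -88 + (v - 1) * -2 = 0
  (v - 1) = 88 / -2 = -44
  v = 1 + (-44) = -43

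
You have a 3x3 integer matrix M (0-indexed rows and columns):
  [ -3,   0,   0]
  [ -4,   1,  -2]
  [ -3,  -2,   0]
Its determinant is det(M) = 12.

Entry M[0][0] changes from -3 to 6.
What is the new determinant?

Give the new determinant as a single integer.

det is linear in row 0: changing M[0][0] by delta changes det by delta * cofactor(0,0).
Cofactor C_00 = (-1)^(0+0) * minor(0,0) = -4
Entry delta = 6 - -3 = 9
Det delta = 9 * -4 = -36
New det = 12 + -36 = -24

Answer: -24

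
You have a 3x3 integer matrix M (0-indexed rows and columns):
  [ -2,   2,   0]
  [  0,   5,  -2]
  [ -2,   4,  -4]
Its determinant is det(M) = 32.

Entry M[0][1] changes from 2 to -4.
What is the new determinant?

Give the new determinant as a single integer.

det is linear in row 0: changing M[0][1] by delta changes det by delta * cofactor(0,1).
Cofactor C_01 = (-1)^(0+1) * minor(0,1) = 4
Entry delta = -4 - 2 = -6
Det delta = -6 * 4 = -24
New det = 32 + -24 = 8

Answer: 8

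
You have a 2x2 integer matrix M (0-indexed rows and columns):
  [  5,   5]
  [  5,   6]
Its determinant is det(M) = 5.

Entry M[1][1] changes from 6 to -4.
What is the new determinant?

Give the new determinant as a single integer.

det is linear in row 1: changing M[1][1] by delta changes det by delta * cofactor(1,1).
Cofactor C_11 = (-1)^(1+1) * minor(1,1) = 5
Entry delta = -4 - 6 = -10
Det delta = -10 * 5 = -50
New det = 5 + -50 = -45

Answer: -45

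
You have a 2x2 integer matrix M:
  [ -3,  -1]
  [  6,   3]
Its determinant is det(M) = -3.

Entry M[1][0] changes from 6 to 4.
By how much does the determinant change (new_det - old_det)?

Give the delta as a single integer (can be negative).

Answer: -2

Derivation:
Cofactor C_10 = 1
Entry delta = 4 - 6 = -2
Det delta = entry_delta * cofactor = -2 * 1 = -2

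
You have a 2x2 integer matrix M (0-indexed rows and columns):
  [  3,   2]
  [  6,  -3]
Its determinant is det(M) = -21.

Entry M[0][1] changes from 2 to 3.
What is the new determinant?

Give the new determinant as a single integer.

Answer: -27

Derivation:
det is linear in row 0: changing M[0][1] by delta changes det by delta * cofactor(0,1).
Cofactor C_01 = (-1)^(0+1) * minor(0,1) = -6
Entry delta = 3 - 2 = 1
Det delta = 1 * -6 = -6
New det = -21 + -6 = -27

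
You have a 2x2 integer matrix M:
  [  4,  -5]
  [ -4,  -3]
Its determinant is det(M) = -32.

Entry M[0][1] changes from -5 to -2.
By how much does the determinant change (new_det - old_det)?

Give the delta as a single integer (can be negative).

Cofactor C_01 = 4
Entry delta = -2 - -5 = 3
Det delta = entry_delta * cofactor = 3 * 4 = 12

Answer: 12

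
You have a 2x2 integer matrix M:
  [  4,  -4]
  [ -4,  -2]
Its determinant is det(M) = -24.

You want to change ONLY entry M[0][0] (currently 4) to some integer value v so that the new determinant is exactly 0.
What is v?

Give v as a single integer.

Answer: -8

Derivation:
det is linear in entry M[0][0]: det = old_det + (v - 4) * C_00
Cofactor C_00 = -2
Want det = 0: -24 + (v - 4) * -2 = 0
  (v - 4) = 24 / -2 = -12
  v = 4 + (-12) = -8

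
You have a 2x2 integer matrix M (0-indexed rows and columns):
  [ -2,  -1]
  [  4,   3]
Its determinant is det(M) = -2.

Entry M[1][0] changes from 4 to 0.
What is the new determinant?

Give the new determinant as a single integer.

det is linear in row 1: changing M[1][0] by delta changes det by delta * cofactor(1,0).
Cofactor C_10 = (-1)^(1+0) * minor(1,0) = 1
Entry delta = 0 - 4 = -4
Det delta = -4 * 1 = -4
New det = -2 + -4 = -6

Answer: -6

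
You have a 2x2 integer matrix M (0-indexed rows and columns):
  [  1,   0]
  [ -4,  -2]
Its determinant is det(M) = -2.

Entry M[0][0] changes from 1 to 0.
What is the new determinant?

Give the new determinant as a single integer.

det is linear in row 0: changing M[0][0] by delta changes det by delta * cofactor(0,0).
Cofactor C_00 = (-1)^(0+0) * minor(0,0) = -2
Entry delta = 0 - 1 = -1
Det delta = -1 * -2 = 2
New det = -2 + 2 = 0

Answer: 0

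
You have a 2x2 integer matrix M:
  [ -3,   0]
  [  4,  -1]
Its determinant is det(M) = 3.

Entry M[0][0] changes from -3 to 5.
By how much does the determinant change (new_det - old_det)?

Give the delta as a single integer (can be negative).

Answer: -8

Derivation:
Cofactor C_00 = -1
Entry delta = 5 - -3 = 8
Det delta = entry_delta * cofactor = 8 * -1 = -8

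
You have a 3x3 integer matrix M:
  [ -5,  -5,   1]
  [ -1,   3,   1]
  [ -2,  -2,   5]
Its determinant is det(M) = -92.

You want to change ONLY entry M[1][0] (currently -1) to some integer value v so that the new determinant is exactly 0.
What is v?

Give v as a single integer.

det is linear in entry M[1][0]: det = old_det + (v - -1) * C_10
Cofactor C_10 = 23
Want det = 0: -92 + (v - -1) * 23 = 0
  (v - -1) = 92 / 23 = 4
  v = -1 + (4) = 3

Answer: 3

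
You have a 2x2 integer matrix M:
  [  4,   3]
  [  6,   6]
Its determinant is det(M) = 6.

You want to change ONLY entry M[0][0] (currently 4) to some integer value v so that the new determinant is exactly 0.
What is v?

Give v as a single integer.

Answer: 3

Derivation:
det is linear in entry M[0][0]: det = old_det + (v - 4) * C_00
Cofactor C_00 = 6
Want det = 0: 6 + (v - 4) * 6 = 0
  (v - 4) = -6 / 6 = -1
  v = 4 + (-1) = 3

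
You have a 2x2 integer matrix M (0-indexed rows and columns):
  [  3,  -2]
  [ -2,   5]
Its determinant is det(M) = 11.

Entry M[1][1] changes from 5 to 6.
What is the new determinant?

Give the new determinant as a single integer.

Answer: 14

Derivation:
det is linear in row 1: changing M[1][1] by delta changes det by delta * cofactor(1,1).
Cofactor C_11 = (-1)^(1+1) * minor(1,1) = 3
Entry delta = 6 - 5 = 1
Det delta = 1 * 3 = 3
New det = 11 + 3 = 14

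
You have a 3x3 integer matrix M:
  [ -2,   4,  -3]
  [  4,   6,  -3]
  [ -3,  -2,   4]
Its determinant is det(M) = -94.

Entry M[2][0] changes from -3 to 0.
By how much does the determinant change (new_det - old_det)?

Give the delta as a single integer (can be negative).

Answer: 18

Derivation:
Cofactor C_20 = 6
Entry delta = 0 - -3 = 3
Det delta = entry_delta * cofactor = 3 * 6 = 18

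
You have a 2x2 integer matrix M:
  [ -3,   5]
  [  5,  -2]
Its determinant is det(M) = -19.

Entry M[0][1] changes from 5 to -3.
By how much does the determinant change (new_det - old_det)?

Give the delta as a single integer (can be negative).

Cofactor C_01 = -5
Entry delta = -3 - 5 = -8
Det delta = entry_delta * cofactor = -8 * -5 = 40

Answer: 40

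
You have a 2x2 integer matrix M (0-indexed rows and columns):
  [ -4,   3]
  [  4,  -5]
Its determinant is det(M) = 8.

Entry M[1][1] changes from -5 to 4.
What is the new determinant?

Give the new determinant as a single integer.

det is linear in row 1: changing M[1][1] by delta changes det by delta * cofactor(1,1).
Cofactor C_11 = (-1)^(1+1) * minor(1,1) = -4
Entry delta = 4 - -5 = 9
Det delta = 9 * -4 = -36
New det = 8 + -36 = -28

Answer: -28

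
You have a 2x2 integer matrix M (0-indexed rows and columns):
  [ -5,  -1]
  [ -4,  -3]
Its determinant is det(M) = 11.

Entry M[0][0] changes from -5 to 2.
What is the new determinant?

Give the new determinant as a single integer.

det is linear in row 0: changing M[0][0] by delta changes det by delta * cofactor(0,0).
Cofactor C_00 = (-1)^(0+0) * minor(0,0) = -3
Entry delta = 2 - -5 = 7
Det delta = 7 * -3 = -21
New det = 11 + -21 = -10

Answer: -10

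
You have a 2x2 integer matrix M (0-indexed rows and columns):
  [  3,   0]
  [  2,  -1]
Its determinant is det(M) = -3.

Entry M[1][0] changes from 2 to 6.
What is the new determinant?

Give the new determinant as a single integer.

Answer: -3

Derivation:
det is linear in row 1: changing M[1][0] by delta changes det by delta * cofactor(1,0).
Cofactor C_10 = (-1)^(1+0) * minor(1,0) = 0
Entry delta = 6 - 2 = 4
Det delta = 4 * 0 = 0
New det = -3 + 0 = -3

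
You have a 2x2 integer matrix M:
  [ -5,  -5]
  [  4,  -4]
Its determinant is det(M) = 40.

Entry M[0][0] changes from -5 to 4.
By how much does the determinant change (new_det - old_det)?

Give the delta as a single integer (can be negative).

Answer: -36

Derivation:
Cofactor C_00 = -4
Entry delta = 4 - -5 = 9
Det delta = entry_delta * cofactor = 9 * -4 = -36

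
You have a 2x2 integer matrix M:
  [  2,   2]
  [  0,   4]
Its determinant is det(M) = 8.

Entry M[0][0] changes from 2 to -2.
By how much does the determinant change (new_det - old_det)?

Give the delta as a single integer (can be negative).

Answer: -16

Derivation:
Cofactor C_00 = 4
Entry delta = -2 - 2 = -4
Det delta = entry_delta * cofactor = -4 * 4 = -16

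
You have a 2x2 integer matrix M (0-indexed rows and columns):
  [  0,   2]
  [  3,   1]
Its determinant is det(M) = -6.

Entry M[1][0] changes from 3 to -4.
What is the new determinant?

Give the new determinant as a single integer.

Answer: 8

Derivation:
det is linear in row 1: changing M[1][0] by delta changes det by delta * cofactor(1,0).
Cofactor C_10 = (-1)^(1+0) * minor(1,0) = -2
Entry delta = -4 - 3 = -7
Det delta = -7 * -2 = 14
New det = -6 + 14 = 8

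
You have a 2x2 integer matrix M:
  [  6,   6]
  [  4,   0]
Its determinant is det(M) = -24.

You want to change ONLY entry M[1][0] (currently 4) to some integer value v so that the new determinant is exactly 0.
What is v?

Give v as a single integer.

det is linear in entry M[1][0]: det = old_det + (v - 4) * C_10
Cofactor C_10 = -6
Want det = 0: -24 + (v - 4) * -6 = 0
  (v - 4) = 24 / -6 = -4
  v = 4 + (-4) = 0

Answer: 0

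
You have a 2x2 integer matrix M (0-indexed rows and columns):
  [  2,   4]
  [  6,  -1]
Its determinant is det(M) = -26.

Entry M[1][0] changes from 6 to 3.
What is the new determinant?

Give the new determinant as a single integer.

det is linear in row 1: changing M[1][0] by delta changes det by delta * cofactor(1,0).
Cofactor C_10 = (-1)^(1+0) * minor(1,0) = -4
Entry delta = 3 - 6 = -3
Det delta = -3 * -4 = 12
New det = -26 + 12 = -14

Answer: -14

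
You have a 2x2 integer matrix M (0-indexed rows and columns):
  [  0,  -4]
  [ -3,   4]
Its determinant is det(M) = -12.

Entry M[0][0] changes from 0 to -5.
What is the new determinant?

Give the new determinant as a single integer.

Answer: -32

Derivation:
det is linear in row 0: changing M[0][0] by delta changes det by delta * cofactor(0,0).
Cofactor C_00 = (-1)^(0+0) * minor(0,0) = 4
Entry delta = -5 - 0 = -5
Det delta = -5 * 4 = -20
New det = -12 + -20 = -32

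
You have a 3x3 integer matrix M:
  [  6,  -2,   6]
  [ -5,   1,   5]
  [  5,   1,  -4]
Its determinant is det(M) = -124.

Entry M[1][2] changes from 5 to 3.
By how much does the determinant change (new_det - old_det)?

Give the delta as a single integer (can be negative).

Cofactor C_12 = -16
Entry delta = 3 - 5 = -2
Det delta = entry_delta * cofactor = -2 * -16 = 32

Answer: 32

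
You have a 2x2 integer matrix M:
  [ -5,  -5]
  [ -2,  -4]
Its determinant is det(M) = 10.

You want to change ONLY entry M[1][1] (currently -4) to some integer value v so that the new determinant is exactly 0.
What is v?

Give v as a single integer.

Answer: -2

Derivation:
det is linear in entry M[1][1]: det = old_det + (v - -4) * C_11
Cofactor C_11 = -5
Want det = 0: 10 + (v - -4) * -5 = 0
  (v - -4) = -10 / -5 = 2
  v = -4 + (2) = -2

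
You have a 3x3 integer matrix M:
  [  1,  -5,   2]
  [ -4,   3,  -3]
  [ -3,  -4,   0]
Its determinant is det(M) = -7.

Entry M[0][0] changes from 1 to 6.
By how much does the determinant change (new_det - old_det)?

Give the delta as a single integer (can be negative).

Answer: -60

Derivation:
Cofactor C_00 = -12
Entry delta = 6 - 1 = 5
Det delta = entry_delta * cofactor = 5 * -12 = -60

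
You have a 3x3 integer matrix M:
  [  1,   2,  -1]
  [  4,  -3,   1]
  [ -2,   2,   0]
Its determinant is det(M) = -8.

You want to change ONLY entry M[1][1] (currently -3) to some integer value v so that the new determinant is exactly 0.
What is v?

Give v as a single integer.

det is linear in entry M[1][1]: det = old_det + (v - -3) * C_11
Cofactor C_11 = -2
Want det = 0: -8 + (v - -3) * -2 = 0
  (v - -3) = 8 / -2 = -4
  v = -3 + (-4) = -7

Answer: -7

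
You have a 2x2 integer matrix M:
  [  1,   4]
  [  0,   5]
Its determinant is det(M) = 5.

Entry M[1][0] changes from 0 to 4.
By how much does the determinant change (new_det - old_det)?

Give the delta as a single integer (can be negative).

Answer: -16

Derivation:
Cofactor C_10 = -4
Entry delta = 4 - 0 = 4
Det delta = entry_delta * cofactor = 4 * -4 = -16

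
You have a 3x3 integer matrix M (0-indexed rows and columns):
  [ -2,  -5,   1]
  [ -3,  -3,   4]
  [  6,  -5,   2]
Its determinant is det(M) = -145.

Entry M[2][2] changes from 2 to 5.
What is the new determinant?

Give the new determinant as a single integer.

det is linear in row 2: changing M[2][2] by delta changes det by delta * cofactor(2,2).
Cofactor C_22 = (-1)^(2+2) * minor(2,2) = -9
Entry delta = 5 - 2 = 3
Det delta = 3 * -9 = -27
New det = -145 + -27 = -172

Answer: -172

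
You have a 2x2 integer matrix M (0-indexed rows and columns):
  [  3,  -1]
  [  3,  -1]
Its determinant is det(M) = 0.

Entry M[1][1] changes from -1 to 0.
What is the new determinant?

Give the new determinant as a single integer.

det is linear in row 1: changing M[1][1] by delta changes det by delta * cofactor(1,1).
Cofactor C_11 = (-1)^(1+1) * minor(1,1) = 3
Entry delta = 0 - -1 = 1
Det delta = 1 * 3 = 3
New det = 0 + 3 = 3

Answer: 3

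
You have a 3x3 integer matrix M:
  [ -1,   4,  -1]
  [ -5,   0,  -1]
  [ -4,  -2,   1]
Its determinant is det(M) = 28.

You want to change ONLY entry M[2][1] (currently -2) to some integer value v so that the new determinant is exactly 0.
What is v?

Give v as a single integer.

Answer: -9

Derivation:
det is linear in entry M[2][1]: det = old_det + (v - -2) * C_21
Cofactor C_21 = 4
Want det = 0: 28 + (v - -2) * 4 = 0
  (v - -2) = -28 / 4 = -7
  v = -2 + (-7) = -9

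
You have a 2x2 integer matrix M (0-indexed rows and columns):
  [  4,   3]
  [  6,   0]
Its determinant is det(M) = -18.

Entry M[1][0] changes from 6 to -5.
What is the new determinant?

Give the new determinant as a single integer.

Answer: 15

Derivation:
det is linear in row 1: changing M[1][0] by delta changes det by delta * cofactor(1,0).
Cofactor C_10 = (-1)^(1+0) * minor(1,0) = -3
Entry delta = -5 - 6 = -11
Det delta = -11 * -3 = 33
New det = -18 + 33 = 15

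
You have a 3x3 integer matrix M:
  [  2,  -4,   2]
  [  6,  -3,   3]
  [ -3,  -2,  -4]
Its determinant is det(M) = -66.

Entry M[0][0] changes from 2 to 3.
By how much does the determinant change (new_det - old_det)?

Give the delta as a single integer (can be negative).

Answer: 18

Derivation:
Cofactor C_00 = 18
Entry delta = 3 - 2 = 1
Det delta = entry_delta * cofactor = 1 * 18 = 18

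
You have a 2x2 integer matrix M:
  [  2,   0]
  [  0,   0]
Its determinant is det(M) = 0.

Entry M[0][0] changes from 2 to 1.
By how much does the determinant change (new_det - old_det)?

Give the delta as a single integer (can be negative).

Cofactor C_00 = 0
Entry delta = 1 - 2 = -1
Det delta = entry_delta * cofactor = -1 * 0 = 0

Answer: 0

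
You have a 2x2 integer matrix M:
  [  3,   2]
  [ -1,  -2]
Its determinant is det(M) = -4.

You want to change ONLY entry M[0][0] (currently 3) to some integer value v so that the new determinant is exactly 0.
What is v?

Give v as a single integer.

Answer: 1

Derivation:
det is linear in entry M[0][0]: det = old_det + (v - 3) * C_00
Cofactor C_00 = -2
Want det = 0: -4 + (v - 3) * -2 = 0
  (v - 3) = 4 / -2 = -2
  v = 3 + (-2) = 1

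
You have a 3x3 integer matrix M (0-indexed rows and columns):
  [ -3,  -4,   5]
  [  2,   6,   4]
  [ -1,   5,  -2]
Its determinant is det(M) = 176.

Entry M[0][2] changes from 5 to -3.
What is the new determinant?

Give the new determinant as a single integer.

det is linear in row 0: changing M[0][2] by delta changes det by delta * cofactor(0,2).
Cofactor C_02 = (-1)^(0+2) * minor(0,2) = 16
Entry delta = -3 - 5 = -8
Det delta = -8 * 16 = -128
New det = 176 + -128 = 48

Answer: 48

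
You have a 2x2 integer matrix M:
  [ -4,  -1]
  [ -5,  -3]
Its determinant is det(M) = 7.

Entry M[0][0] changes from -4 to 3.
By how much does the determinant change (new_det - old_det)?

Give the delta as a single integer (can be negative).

Cofactor C_00 = -3
Entry delta = 3 - -4 = 7
Det delta = entry_delta * cofactor = 7 * -3 = -21

Answer: -21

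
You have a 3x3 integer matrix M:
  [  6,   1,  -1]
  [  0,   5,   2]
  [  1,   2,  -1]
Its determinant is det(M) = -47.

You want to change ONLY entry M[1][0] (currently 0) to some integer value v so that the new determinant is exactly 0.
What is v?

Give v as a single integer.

det is linear in entry M[1][0]: det = old_det + (v - 0) * C_10
Cofactor C_10 = -1
Want det = 0: -47 + (v - 0) * -1 = 0
  (v - 0) = 47 / -1 = -47
  v = 0 + (-47) = -47

Answer: -47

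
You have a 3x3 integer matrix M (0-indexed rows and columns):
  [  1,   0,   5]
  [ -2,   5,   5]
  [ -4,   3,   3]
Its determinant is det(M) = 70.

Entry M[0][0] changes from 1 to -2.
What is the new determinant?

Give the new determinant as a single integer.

Answer: 70

Derivation:
det is linear in row 0: changing M[0][0] by delta changes det by delta * cofactor(0,0).
Cofactor C_00 = (-1)^(0+0) * minor(0,0) = 0
Entry delta = -2 - 1 = -3
Det delta = -3 * 0 = 0
New det = 70 + 0 = 70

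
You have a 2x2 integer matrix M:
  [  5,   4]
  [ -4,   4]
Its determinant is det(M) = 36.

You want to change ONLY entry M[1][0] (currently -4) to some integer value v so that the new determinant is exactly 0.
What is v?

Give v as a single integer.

Answer: 5

Derivation:
det is linear in entry M[1][0]: det = old_det + (v - -4) * C_10
Cofactor C_10 = -4
Want det = 0: 36 + (v - -4) * -4 = 0
  (v - -4) = -36 / -4 = 9
  v = -4 + (9) = 5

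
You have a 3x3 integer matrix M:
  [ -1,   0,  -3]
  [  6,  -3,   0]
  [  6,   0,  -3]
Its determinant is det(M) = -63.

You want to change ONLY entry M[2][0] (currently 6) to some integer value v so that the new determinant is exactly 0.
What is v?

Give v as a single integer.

Answer: -1

Derivation:
det is linear in entry M[2][0]: det = old_det + (v - 6) * C_20
Cofactor C_20 = -9
Want det = 0: -63 + (v - 6) * -9 = 0
  (v - 6) = 63 / -9 = -7
  v = 6 + (-7) = -1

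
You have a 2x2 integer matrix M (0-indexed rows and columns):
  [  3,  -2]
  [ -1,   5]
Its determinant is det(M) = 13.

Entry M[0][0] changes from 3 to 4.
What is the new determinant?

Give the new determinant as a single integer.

det is linear in row 0: changing M[0][0] by delta changes det by delta * cofactor(0,0).
Cofactor C_00 = (-1)^(0+0) * minor(0,0) = 5
Entry delta = 4 - 3 = 1
Det delta = 1 * 5 = 5
New det = 13 + 5 = 18

Answer: 18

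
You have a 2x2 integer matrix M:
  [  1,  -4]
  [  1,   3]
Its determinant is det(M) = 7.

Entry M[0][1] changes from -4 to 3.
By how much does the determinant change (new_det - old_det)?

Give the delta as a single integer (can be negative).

Cofactor C_01 = -1
Entry delta = 3 - -4 = 7
Det delta = entry_delta * cofactor = 7 * -1 = -7

Answer: -7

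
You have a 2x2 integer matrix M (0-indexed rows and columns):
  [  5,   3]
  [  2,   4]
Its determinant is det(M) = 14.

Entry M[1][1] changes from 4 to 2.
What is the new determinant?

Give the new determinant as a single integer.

Answer: 4

Derivation:
det is linear in row 1: changing M[1][1] by delta changes det by delta * cofactor(1,1).
Cofactor C_11 = (-1)^(1+1) * minor(1,1) = 5
Entry delta = 2 - 4 = -2
Det delta = -2 * 5 = -10
New det = 14 + -10 = 4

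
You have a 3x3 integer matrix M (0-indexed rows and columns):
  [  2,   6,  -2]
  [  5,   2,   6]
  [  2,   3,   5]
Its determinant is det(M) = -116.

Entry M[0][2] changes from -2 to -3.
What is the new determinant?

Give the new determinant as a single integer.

Answer: -127

Derivation:
det is linear in row 0: changing M[0][2] by delta changes det by delta * cofactor(0,2).
Cofactor C_02 = (-1)^(0+2) * minor(0,2) = 11
Entry delta = -3 - -2 = -1
Det delta = -1 * 11 = -11
New det = -116 + -11 = -127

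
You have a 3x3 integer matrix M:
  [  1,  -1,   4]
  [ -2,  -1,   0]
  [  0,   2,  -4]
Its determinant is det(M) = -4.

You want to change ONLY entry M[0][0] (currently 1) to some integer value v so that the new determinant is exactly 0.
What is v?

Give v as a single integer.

det is linear in entry M[0][0]: det = old_det + (v - 1) * C_00
Cofactor C_00 = 4
Want det = 0: -4 + (v - 1) * 4 = 0
  (v - 1) = 4 / 4 = 1
  v = 1 + (1) = 2

Answer: 2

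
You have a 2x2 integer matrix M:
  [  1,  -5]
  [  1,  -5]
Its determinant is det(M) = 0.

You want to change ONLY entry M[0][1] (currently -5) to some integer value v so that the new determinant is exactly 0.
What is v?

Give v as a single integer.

Answer: -5

Derivation:
det is linear in entry M[0][1]: det = old_det + (v - -5) * C_01
Cofactor C_01 = -1
Want det = 0: 0 + (v - -5) * -1 = 0
  (v - -5) = 0 / -1 = 0
  v = -5 + (0) = -5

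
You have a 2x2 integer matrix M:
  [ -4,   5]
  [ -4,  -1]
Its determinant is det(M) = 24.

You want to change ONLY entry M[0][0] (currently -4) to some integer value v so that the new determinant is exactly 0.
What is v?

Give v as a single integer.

det is linear in entry M[0][0]: det = old_det + (v - -4) * C_00
Cofactor C_00 = -1
Want det = 0: 24 + (v - -4) * -1 = 0
  (v - -4) = -24 / -1 = 24
  v = -4 + (24) = 20

Answer: 20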